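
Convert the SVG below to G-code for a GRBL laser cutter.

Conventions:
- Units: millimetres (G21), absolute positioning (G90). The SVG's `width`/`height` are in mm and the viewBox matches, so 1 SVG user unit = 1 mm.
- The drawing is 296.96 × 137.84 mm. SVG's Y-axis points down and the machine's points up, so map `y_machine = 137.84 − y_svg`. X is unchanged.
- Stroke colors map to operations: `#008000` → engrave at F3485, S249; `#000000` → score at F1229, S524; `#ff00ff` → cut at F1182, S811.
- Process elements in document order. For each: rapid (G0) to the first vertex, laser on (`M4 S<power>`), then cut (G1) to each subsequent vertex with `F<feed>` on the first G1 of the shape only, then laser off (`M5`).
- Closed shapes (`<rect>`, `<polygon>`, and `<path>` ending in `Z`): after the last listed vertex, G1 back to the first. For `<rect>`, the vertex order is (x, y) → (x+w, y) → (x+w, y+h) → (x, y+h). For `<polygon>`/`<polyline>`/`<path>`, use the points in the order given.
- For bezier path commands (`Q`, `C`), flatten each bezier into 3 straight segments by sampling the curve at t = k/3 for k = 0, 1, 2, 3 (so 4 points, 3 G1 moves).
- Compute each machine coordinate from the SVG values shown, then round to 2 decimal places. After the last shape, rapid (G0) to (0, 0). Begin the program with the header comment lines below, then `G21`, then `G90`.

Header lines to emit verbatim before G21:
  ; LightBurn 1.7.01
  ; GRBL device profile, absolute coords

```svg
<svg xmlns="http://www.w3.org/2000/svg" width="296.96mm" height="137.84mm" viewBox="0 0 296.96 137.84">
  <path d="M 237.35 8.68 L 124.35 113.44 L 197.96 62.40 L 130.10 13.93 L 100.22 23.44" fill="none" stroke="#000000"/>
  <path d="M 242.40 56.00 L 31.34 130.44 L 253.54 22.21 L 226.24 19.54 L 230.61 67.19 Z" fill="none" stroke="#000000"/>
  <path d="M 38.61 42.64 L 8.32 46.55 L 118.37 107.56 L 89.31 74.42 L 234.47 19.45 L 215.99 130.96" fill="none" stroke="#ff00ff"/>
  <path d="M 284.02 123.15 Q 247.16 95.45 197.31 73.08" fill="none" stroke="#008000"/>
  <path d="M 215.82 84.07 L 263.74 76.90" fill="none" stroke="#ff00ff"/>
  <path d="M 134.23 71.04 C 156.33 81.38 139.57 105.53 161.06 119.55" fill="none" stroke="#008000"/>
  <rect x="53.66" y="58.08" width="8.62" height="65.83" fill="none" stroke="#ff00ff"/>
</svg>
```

; LightBurn 1.7.01
; GRBL device profile, absolute coords
G21
G90
G0 X237.35 Y129.16
M4 S524
G1 X124.35 Y24.40 F1229
G1 X197.96 Y75.44
G1 X130.10 Y123.91
G1 X100.22 Y114.40
M5
G0 X242.40 Y81.84
M4 S524
G1 X31.34 Y7.40 F1229
G1 X253.54 Y115.63
G1 X226.24 Y118.30
G1 X230.61 Y70.65
G1 X242.40 Y81.84
M5
G0 X38.61 Y95.20
M4 S811
G1 X8.32 Y91.29 F1182
G1 X118.37 Y30.28
G1 X89.31 Y63.42
G1 X234.47 Y118.39
G1 X215.99 Y6.88
M5
G0 X284.02 Y14.69
M4 S249
G1 X258.00 Y32.56 F3485
G1 X229.10 Y49.25
G1 X197.31 Y64.76
M5
G0 X215.82 Y53.77
M4 S811
G1 X263.74 Y60.94 F1182
M5
G0 X134.23 Y66.80
M4 S249
G1 X146.23 Y52.74 F3485
G1 X149.46 Y34.80
G1 X161.06 Y18.29
M5
G0 X53.66 Y79.76
M4 S811
G1 X62.28 Y79.76 F1182
G1 X62.28 Y13.93
G1 X53.66 Y13.93
G1 X53.66 Y79.76
M5
G0 X0.00 Y0.00

Since the viewBox matches the mm dimensions, user units are millimetres directly. The only transform is the Y-flip y_m = 137.84 − y_svg.

Shape 1 is a open polyline drawn with `<path>`. Its stroke #000000 means score at S524, F1229. After flipping Y the toolpath is (237.35,129.16) → (124.35,24.40) → (197.96,75.44) → (130.10,123.91) → (100.22,114.40).

Shape 2 is a closed polygon drawn with `<path>`. Its stroke #000000 means score at S524, F1229. After flipping Y the toolpath is (242.40,81.84) → (31.34,7.40) → (253.54,115.63) → (226.24,118.30) → (230.61,70.65) → (242.40,81.84), returning to the start.

Shape 3 is a open polyline drawn with `<path>`. Its stroke #ff00ff means cut at S811, F1182. After flipping Y the toolpath is (38.61,95.20) → (8.32,91.29) → (118.37,30.28) → (89.31,63.42) → (234.47,118.39) → (215.99,6.88).

Shape 4 is a quadratic bezier drawn with `<path>`. Its stroke #008000 means engrave at S249, F3485. After flipping Y the toolpath is (284.02,14.69) → (258.00,32.56) → (229.10,49.25) → (197.31,64.76).

Shape 5 is a line segment drawn with `<path>`. Its stroke #ff00ff means cut at S811, F1182. After flipping Y the toolpath is (215.82,53.77) → (263.74,60.94).

Shape 6 is a cubic bezier drawn with `<path>`. Its stroke #008000 means engrave at S249, F3485. After flipping Y the toolpath is (134.23,66.80) → (146.23,52.74) → (149.46,34.80) → (161.06,18.29).

Shape 7 is a rectangle drawn with `<rect>`. Its stroke #ff00ff means cut at S811, F1182. After flipping Y the toolpath is (53.66,79.76) → (62.28,79.76) → (62.28,13.93) → (53.66,13.93) → (53.66,79.76), returning to the start.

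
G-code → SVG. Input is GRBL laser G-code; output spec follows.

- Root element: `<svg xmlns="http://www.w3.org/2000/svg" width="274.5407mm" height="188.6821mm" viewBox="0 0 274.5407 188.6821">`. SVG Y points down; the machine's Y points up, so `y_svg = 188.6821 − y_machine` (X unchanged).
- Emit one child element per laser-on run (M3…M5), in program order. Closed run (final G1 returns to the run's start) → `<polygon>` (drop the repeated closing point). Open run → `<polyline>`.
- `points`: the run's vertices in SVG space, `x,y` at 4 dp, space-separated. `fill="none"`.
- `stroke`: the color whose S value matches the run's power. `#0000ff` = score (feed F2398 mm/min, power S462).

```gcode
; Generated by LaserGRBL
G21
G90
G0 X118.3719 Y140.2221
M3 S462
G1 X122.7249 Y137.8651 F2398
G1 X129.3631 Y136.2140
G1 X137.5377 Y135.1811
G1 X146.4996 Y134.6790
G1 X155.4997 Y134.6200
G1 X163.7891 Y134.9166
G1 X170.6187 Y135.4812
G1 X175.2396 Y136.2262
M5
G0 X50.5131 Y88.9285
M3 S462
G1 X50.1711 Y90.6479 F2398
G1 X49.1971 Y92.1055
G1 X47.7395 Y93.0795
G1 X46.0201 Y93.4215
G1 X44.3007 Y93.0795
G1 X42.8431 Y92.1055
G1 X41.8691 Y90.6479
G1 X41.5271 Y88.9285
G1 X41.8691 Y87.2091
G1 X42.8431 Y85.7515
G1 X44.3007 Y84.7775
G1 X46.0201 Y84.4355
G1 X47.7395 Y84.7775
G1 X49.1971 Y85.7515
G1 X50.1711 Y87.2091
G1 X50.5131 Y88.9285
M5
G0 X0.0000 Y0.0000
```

y_svg = 188.6821 − y_m. Every run uses S462, so all elements get stroke `#0000ff` (score).

[1] open run; points: 118.3719,48.4600 122.7249,50.8170 129.3631,52.4681 137.5377,53.5010 146.4996,54.0031 155.4997,54.0621 163.7891,53.7655 170.6187,53.2009 175.2396,52.4559

[2] closed run; points: 50.5131,99.7536 50.1711,98.0342 49.1971,96.5766 47.7395,95.6026 46.0201,95.2606 44.3007,95.6026 42.8431,96.5766 41.8691,98.0342 41.5271,99.7536 41.8691,101.4730 42.8431,102.9306 44.3007,103.9046 46.0201,104.2466 47.7395,103.9046 49.1971,102.9306 50.1711,101.4730

<svg xmlns="http://www.w3.org/2000/svg" width="274.5407mm" height="188.6821mm" viewBox="0 0 274.5407 188.6821">
  <polyline points="118.3719,48.4600 122.7249,50.8170 129.3631,52.4681 137.5377,53.5010 146.4996,54.0031 155.4997,54.0621 163.7891,53.7655 170.6187,53.2009 175.2396,52.4559" fill="none" stroke="#0000ff"/>
  <polygon points="50.5131,99.7536 50.1711,98.0342 49.1971,96.5766 47.7395,95.6026 46.0201,95.2606 44.3007,95.6026 42.8431,96.5766 41.8691,98.0342 41.5271,99.7536 41.8691,101.4730 42.8431,102.9306 44.3007,103.9046 46.0201,104.2466 47.7395,103.9046 49.1971,102.9306 50.1711,101.4730" fill="none" stroke="#0000ff"/>
</svg>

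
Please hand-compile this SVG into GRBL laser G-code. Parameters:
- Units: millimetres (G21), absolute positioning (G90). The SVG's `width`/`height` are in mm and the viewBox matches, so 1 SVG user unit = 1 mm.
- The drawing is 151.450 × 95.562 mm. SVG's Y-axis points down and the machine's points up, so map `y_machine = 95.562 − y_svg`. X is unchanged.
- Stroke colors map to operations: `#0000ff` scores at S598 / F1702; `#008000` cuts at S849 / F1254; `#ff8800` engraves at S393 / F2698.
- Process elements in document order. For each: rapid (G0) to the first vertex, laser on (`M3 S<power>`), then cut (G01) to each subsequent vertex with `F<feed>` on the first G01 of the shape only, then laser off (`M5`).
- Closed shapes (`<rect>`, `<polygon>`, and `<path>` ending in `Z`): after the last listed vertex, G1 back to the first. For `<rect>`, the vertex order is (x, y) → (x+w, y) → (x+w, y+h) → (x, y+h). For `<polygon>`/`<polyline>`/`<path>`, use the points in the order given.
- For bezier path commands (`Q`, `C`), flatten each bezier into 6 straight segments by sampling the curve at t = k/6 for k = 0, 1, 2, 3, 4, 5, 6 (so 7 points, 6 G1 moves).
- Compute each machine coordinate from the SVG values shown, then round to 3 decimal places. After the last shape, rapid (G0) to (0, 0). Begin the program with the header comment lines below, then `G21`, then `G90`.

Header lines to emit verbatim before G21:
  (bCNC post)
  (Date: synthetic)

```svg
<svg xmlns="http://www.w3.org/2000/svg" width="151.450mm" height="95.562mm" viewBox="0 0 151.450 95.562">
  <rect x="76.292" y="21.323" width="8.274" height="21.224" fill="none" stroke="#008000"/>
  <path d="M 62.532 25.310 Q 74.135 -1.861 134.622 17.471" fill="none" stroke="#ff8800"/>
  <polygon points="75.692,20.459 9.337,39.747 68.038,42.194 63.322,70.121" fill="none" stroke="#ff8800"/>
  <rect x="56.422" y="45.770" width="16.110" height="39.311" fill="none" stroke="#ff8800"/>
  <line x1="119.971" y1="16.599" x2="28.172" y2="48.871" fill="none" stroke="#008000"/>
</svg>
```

(bCNC post)
(Date: synthetic)
G21
G90
G0 X76.292 Y74.239
M3 S849
G01 X84.566 Y74.239 F1254
G01 X84.566 Y53.015
G01 X76.292 Y53.015
G01 X76.292 Y74.239
M5
G0 X62.532 Y70.252
M3 S393
G01 X67.758 Y78.017 F2698
G01 X75.699 Y83.199
G01 X86.356 Y85.797
G01 X99.729 Y85.812
G01 X115.818 Y83.243
G01 X134.622 Y78.091
M5
G0 X75.692 Y75.103
M3 S393
G01 X9.337 Y55.815 F2698
G01 X68.038 Y53.368
G01 X63.322 Y25.441
G01 X75.692 Y75.103
M5
G0 X56.422 Y49.792
M3 S393
G01 X72.532 Y49.792 F2698
G01 X72.532 Y10.481
G01 X56.422 Y10.481
G01 X56.422 Y49.792
M5
G0 X119.971 Y78.963
M3 S849
G01 X28.172 Y46.691 F1254
M5
G0 X0.000 Y0.000

viewBox `0 0 151.450 95.562` with mm width/height → 1 unit = 1 mm. Flip: y_m = 95.562 − y_svg.

**Shape 1** — `<rect>` rectangle, stroke `#008000` → cut (S849, F1254). Machine vertices: (76.292,74.239) → (84.566,74.239) → (84.566,53.015) → (76.292,53.015) → (76.292,74.239). Closed: final G1 returns to the first vertex.

**Shape 2** — `<path>` quadratic bezier, stroke `#ff8800` → engrave (S393, F2698). Control points (SVG): P0=(62.532,25.310), P1=(74.135,-1.861), P2=(134.622,17.471); sampled at t=k/6. Machine vertices: (62.532,70.252) → (67.758,78.017) → (75.699,83.199) → (86.356,85.797) → (99.729,85.812) → (115.818,83.243) → (134.622,78.091). Open path.

**Shape 3** — `<polygon>` closed polygon, stroke `#ff8800` → engrave (S393, F2698). Machine vertices: (75.692,75.103) → (9.337,55.815) → (68.038,53.368) → (63.322,25.441) → (75.692,75.103). Closed: final G1 returns to the first vertex.

**Shape 4** — `<rect>` rectangle, stroke `#ff8800` → engrave (S393, F2698). Machine vertices: (56.422,49.792) → (72.532,49.792) → (72.532,10.481) → (56.422,10.481) → (56.422,49.792). Closed: final G1 returns to the first vertex.

**Shape 5** — `<line>` line segment, stroke `#008000` → cut (S849, F1254). Machine vertices: (119.971,78.963) → (28.172,46.691). Open path.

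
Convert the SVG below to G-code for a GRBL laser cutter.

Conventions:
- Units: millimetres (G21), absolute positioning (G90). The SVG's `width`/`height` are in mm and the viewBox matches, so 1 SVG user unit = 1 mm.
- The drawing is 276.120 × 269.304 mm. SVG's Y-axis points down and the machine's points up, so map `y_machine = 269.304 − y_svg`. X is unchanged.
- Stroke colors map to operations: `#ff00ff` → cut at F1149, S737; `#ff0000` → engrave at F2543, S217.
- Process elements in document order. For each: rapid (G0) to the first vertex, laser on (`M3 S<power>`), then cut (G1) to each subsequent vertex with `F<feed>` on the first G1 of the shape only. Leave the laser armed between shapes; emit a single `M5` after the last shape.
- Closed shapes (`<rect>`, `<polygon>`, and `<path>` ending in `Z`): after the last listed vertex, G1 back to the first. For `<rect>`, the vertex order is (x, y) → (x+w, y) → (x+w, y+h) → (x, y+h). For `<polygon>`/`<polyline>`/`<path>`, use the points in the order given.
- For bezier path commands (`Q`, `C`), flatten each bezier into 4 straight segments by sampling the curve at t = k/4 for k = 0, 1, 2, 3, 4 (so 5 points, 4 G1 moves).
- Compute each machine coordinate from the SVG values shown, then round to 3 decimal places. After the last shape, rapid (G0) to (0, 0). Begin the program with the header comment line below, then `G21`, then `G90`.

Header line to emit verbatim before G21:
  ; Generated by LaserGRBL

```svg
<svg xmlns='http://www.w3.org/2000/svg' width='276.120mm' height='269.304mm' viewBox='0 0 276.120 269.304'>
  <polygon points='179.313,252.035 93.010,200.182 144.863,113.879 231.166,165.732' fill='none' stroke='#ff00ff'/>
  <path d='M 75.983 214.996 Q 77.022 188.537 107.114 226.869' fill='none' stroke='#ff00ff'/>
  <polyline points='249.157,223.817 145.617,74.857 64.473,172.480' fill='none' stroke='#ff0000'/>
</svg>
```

viewBox `0 0 276.120 269.304` with mm width/height → 1 unit = 1 mm. Flip: y_m = 269.304 − y_svg.

**Shape 1** — `<polygon>` regular polygon, stroke `#ff00ff` → cut (S737, F1149). Machine vertices: (179.313,17.269) → (93.010,69.122) → (144.863,155.425) → (231.166,103.572) → (179.313,17.269). Closed: final G1 returns to the first vertex.

**Shape 2** — `<path>` quadratic bezier, stroke `#ff00ff` → cut (S737, F1149). Control points (SVG): P0=(75.983,214.996), P1=(77.022,188.537), P2=(107.114,226.869); sampled at t=k/4. Machine vertices: (75.983,54.308) → (78.318,63.488) → (84.285,64.569) → (93.884,57.552) → (107.114,42.435). Open path.

**Shape 3** — `<polyline>` open polyline, stroke `#ff0000` → engrave (S217, F2543). Machine vertices: (249.157,45.487) → (145.617,194.447) → (64.473,96.824). Open path.

; Generated by LaserGRBL
G21
G90
G0 X179.313 Y17.269
M3 S737
G1 X93.010 Y69.122 F1149
G1 X144.863 Y155.425
G1 X231.166 Y103.572
G1 X179.313 Y17.269
G0 X75.983 Y54.308
M3 S737
G1 X78.318 Y63.488 F1149
G1 X84.285 Y64.569
G1 X93.884 Y57.552
G1 X107.114 Y42.435
G0 X249.157 Y45.487
M3 S217
G1 X145.617 Y194.447 F2543
G1 X64.473 Y96.824
M5
G0 X0.000 Y0.000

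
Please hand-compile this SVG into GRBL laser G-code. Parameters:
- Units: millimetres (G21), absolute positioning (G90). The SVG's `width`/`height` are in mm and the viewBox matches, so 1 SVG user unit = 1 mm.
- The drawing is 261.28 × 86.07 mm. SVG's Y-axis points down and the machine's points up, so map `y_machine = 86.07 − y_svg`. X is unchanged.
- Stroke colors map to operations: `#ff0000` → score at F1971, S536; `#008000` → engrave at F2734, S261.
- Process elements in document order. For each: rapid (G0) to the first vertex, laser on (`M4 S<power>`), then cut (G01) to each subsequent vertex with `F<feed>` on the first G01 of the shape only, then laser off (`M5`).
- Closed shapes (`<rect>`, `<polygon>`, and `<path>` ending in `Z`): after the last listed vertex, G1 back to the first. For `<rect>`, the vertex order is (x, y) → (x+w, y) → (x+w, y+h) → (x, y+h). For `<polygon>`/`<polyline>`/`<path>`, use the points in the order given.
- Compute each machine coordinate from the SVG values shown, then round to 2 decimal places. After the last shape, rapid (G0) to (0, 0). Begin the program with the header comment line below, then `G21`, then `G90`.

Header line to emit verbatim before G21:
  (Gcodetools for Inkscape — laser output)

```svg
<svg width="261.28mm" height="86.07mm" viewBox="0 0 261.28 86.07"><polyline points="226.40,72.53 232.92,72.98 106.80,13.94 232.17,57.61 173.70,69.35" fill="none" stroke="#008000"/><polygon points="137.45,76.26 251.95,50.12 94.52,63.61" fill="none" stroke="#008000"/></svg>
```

(Gcodetools for Inkscape — laser output)
G21
G90
G0 X226.40 Y13.54
M4 S261
G01 X232.92 Y13.09 F2734
G01 X106.80 Y72.13
G01 X232.17 Y28.46
G01 X173.70 Y16.72
M5
G0 X137.45 Y9.81
M4 S261
G01 X251.95 Y35.95 F2734
G01 X94.52 Y22.46
G01 X137.45 Y9.81
M5
G0 X0.00 Y0.00

Since the viewBox matches the mm dimensions, user units are millimetres directly. The only transform is the Y-flip y_m = 86.07 − y_svg.

Shape 1 is a open polyline drawn with `<polyline>`. Its stroke #008000 means engrave at S261, F2734. After flipping Y the toolpath is (226.40,13.54) → (232.92,13.09) → (106.80,72.13) → (232.17,28.46) → (173.70,16.72).

Shape 2 is a closed polygon drawn with `<polygon>`. Its stroke #008000 means engrave at S261, F2734. After flipping Y the toolpath is (137.45,9.81) → (251.95,35.95) → (94.52,22.46) → (137.45,9.81), returning to the start.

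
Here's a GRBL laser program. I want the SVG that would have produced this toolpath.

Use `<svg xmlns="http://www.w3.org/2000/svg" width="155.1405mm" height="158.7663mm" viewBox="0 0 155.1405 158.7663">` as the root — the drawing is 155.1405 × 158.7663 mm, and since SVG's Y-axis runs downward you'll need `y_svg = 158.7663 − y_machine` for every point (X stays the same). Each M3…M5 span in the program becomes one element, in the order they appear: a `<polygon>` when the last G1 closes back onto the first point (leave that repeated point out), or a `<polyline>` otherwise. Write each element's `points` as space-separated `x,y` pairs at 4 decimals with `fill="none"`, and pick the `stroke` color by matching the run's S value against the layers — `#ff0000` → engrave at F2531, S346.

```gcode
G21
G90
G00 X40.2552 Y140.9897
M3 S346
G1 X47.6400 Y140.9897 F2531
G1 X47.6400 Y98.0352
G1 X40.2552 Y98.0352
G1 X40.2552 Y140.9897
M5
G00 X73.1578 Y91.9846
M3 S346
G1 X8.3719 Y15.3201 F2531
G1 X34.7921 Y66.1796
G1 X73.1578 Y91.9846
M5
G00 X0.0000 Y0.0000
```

Each laser-on run becomes one SVG element. Flip Y back into SVG space with y_svg = 158.7663 − y_machine. Every run uses S346, so all elements get stroke `#ff0000` (engrave).

Run 1: The run returns to its start, so emit a `<polygon>` with points (Y-flipped): 40.2552,17.7766 47.6400,17.7766 47.6400,60.7311 40.2552,60.7311.

Run 2: The run returns to its start, so emit a `<polygon>` with points (Y-flipped): 73.1578,66.7817 8.3719,143.4462 34.7921,92.5867.

<svg xmlns="http://www.w3.org/2000/svg" width="155.1405mm" height="158.7663mm" viewBox="0 0 155.1405 158.7663">
  <polygon points="40.2552,17.7766 47.6400,17.7766 47.6400,60.7311 40.2552,60.7311" fill="none" stroke="#ff0000"/>
  <polygon points="73.1578,66.7817 8.3719,143.4462 34.7921,92.5867" fill="none" stroke="#ff0000"/>
</svg>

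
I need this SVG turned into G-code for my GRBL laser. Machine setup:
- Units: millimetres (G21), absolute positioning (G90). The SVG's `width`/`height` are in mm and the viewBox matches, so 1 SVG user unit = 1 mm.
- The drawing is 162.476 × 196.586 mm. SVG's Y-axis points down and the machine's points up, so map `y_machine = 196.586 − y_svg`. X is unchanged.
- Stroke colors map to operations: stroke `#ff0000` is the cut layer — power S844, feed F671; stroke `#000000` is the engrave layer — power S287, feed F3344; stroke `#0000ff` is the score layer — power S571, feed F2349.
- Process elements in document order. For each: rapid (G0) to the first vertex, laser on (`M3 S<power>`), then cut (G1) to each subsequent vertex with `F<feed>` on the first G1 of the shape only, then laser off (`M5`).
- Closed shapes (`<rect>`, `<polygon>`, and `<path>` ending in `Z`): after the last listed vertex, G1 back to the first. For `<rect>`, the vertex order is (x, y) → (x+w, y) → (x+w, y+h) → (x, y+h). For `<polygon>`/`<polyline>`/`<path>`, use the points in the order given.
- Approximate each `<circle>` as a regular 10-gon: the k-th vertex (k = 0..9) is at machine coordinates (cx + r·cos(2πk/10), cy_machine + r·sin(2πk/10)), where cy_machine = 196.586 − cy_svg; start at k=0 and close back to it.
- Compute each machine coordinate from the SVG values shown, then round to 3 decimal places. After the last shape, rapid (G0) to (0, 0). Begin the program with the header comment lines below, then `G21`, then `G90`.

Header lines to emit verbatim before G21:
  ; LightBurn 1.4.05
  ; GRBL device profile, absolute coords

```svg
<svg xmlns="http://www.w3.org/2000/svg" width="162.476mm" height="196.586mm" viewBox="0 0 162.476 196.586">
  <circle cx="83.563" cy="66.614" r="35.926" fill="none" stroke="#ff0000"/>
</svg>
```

; LightBurn 1.4.05
; GRBL device profile, absolute coords
G21
G90
G0 X119.489 Y129.972
M3 S844
G1 X112.628 Y151.089 F671
G1 X94.665 Y164.140
G1 X72.461 Y164.140
G1 X54.498 Y151.089
G1 X47.637 Y129.972
G1 X54.498 Y108.855
G1 X72.461 Y95.804
G1 X94.665 Y95.804
G1 X112.628 Y108.855
G1 X119.489 Y129.972
M5
G0 X0.000 Y0.000

1 u = 1 mm; y_m = 196.586 − y.

[1] `<circle>` circle, #ff0000→cut S844 F671: (119.489,129.972) → (112.628,151.089) → (94.665,164.140) → (72.461,164.140) → (54.498,151.089) → (47.637,129.972) → (54.498,108.855) → (72.461,95.804) → (94.665,95.804) → (112.628,108.855) → (119.489,129.972) (closed)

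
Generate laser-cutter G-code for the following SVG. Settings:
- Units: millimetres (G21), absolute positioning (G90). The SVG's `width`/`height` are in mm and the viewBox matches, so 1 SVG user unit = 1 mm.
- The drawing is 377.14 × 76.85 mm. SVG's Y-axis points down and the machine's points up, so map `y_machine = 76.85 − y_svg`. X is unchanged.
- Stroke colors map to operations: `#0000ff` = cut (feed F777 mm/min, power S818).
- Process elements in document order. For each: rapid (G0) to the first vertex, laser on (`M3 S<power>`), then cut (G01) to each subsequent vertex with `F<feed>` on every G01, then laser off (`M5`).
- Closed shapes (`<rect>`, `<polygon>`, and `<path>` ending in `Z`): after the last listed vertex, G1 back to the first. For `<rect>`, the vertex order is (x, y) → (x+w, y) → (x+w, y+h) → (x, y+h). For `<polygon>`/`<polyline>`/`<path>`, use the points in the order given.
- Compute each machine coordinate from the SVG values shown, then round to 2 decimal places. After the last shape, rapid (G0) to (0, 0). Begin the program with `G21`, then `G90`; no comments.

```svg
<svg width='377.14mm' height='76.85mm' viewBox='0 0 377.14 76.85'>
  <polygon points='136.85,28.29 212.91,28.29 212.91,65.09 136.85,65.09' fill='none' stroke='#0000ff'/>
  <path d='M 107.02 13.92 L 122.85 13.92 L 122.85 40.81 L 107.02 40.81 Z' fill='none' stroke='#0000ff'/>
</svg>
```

Since the viewBox matches the mm dimensions, user units are millimetres directly. The only transform is the Y-flip y_m = 76.85 − y_svg.

Shape 1 is a rectangle drawn with `<polygon>`. Its stroke #0000ff means cut at S818, F777. After flipping Y the toolpath is (136.85,48.56) → (212.91,48.56) → (212.91,11.76) → (136.85,11.76) → (136.85,48.56), returning to the start.

Shape 2 is a rectangle drawn with `<path>`. Its stroke #0000ff means cut at S818, F777. After flipping Y the toolpath is (107.02,62.93) → (122.85,62.93) → (122.85,36.04) → (107.02,36.04) → (107.02,62.93), returning to the start.

G21
G90
G0 X136.85 Y48.56
M3 S818
G01 X212.91 Y48.56 F777
G01 X212.91 Y11.76 F777
G01 X136.85 Y11.76 F777
G01 X136.85 Y48.56 F777
M5
G0 X107.02 Y62.93
M3 S818
G01 X122.85 Y62.93 F777
G01 X122.85 Y36.04 F777
G01 X107.02 Y36.04 F777
G01 X107.02 Y62.93 F777
M5
G0 X0.00 Y0.00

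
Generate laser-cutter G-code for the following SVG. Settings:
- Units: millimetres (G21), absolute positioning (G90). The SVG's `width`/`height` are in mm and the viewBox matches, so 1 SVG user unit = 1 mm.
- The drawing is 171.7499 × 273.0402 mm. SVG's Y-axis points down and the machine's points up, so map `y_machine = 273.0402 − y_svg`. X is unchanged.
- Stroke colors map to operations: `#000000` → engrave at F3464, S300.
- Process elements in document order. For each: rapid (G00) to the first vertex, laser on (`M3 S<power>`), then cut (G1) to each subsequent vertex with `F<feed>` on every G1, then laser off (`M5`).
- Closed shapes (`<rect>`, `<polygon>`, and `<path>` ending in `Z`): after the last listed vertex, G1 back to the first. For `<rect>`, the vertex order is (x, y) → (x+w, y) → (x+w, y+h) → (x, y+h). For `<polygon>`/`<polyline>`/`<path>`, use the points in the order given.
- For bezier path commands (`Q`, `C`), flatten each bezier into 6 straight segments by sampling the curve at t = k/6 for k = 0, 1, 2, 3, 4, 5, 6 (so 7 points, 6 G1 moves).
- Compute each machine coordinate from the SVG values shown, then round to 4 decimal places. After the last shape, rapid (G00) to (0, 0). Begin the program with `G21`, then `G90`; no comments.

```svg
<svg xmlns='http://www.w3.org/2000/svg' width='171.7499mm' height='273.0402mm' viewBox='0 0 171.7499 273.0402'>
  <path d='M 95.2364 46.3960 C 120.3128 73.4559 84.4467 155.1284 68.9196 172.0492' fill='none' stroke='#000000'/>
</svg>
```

G21
G90
G00 X95.2364 Y226.6442
M3 S300
G1 X103.0724 Y209.1158 F3464
G1 X103.0091 Y185.8010 F3464
G1 X97.3043 Y160.0154 F3464
G1 X88.2159 Y135.0748 F3464
G1 X78.0018 Y114.2948 F3464
G1 X68.9196 Y100.9910 F3464
M5
G00 X0.0000 Y0.0000

1 u = 1 mm; y_m = 273.0402 − y.

[1] `<path>` cubic bezier, #000000→engrave S300 F3464: (95.2364,226.6442) → (103.0724,209.1158) → (103.0091,185.8010) → (97.3043,160.0154) → (88.2159,135.0748) → (78.0018,114.2948) → (68.9196,100.9910)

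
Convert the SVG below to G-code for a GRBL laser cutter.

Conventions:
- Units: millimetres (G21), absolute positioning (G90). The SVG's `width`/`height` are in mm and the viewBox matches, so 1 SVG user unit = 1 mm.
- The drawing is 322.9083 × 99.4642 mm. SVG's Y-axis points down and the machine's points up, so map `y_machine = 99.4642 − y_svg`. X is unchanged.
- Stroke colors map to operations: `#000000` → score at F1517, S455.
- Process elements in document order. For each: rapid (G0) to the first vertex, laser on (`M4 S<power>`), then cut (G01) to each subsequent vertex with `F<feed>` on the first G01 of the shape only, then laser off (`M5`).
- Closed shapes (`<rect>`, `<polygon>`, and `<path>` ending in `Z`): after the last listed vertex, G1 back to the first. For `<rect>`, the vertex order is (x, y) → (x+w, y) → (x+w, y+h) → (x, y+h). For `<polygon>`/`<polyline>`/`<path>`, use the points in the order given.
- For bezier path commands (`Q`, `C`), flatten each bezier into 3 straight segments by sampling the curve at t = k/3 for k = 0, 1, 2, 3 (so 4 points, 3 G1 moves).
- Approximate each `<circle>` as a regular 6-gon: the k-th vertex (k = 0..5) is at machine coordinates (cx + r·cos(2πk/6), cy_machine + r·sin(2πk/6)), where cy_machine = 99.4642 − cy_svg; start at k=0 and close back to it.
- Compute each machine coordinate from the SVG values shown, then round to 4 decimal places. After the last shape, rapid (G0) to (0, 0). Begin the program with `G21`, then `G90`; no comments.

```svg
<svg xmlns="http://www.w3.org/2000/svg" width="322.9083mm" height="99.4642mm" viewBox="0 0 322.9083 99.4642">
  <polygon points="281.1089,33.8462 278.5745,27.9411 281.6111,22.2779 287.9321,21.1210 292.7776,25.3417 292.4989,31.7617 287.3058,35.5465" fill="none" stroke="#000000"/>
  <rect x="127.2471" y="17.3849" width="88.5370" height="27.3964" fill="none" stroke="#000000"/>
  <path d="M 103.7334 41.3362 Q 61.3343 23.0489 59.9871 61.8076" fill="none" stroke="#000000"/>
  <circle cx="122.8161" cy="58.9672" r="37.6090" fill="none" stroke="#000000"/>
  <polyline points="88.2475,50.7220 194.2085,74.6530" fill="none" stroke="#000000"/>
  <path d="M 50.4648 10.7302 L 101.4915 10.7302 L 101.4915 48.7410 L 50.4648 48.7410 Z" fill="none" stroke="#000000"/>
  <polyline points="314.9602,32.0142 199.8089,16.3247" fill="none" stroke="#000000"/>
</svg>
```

G21
G90
G0 X281.1089 Y65.6180
M4 S455
G01 X278.5745 Y71.5231 F1517
G01 X281.6111 Y77.1863
G01 X287.9321 Y78.3432
G01 X292.7776 Y74.1225
G01 X292.4989 Y67.7025
G01 X287.3058 Y63.9177
G01 X281.1089 Y65.6180
M5
G0 X127.2471 Y82.0793
M4 S455
G01 X215.7841 Y82.0793 F1517
G01 X215.7841 Y54.6829
G01 X127.2471 Y54.6829
G01 X127.2471 Y82.0793
M5
G0 X103.7334 Y58.1280
M4 S455
G01 X80.0287 Y63.9811 F1517
G01 X65.4466 Y57.1573
G01 X59.9871 Y37.6566
M5
G0 X160.4251 Y40.4970
M4 S455
G01 X141.6206 Y73.0673 F1517
G01 X104.0116 Y73.0673
G01 X85.2071 Y40.4970
G01 X104.0116 Y7.9267
G01 X141.6206 Y7.9267
G01 X160.4251 Y40.4970
M5
G0 X88.2475 Y48.7422
M4 S455
G01 X194.2085 Y24.8112 F1517
M5
G0 X50.4648 Y88.7340
M4 S455
G01 X101.4915 Y88.7340 F1517
G01 X101.4915 Y50.7232
G01 X50.4648 Y50.7232
G01 X50.4648 Y88.7340
M5
G0 X314.9602 Y67.4500
M4 S455
G01 X199.8089 Y83.1395 F1517
M5
G0 X0.0000 Y0.0000

1 u = 1 mm; y_m = 99.4642 − y.

[1] `<polygon>` regular polygon, #000000→score S455 F1517: (281.1089,65.6180) → (278.5745,71.5231) → (281.6111,77.1863) → (287.9321,78.3432) → (292.7776,74.1225) → (292.4989,67.7025) → (287.3058,63.9177) → (281.1089,65.6180) (closed)

[2] `<rect>` rectangle, #000000→score S455 F1517: (127.2471,82.0793) → (215.7841,82.0793) → (215.7841,54.6829) → (127.2471,54.6829) → (127.2471,82.0793) (closed)

[3] `<path>` quadratic bezier, #000000→score S455 F1517: (103.7334,58.1280) → (80.0287,63.9811) → (65.4466,57.1573) → (59.9871,37.6566)

[4] `<circle>` circle, #000000→score S455 F1517: (160.4251,40.4970) → (141.6206,73.0673) → (104.0116,73.0673) → (85.2071,40.4970) → (104.0116,7.9267) → (141.6206,7.9267) → (160.4251,40.4970) (closed)

[5] `<polyline>` line segment, #000000→score S455 F1517: (88.2475,48.7422) → (194.2085,24.8112)

[6] `<path>` rectangle, #000000→score S455 F1517: (50.4648,88.7340) → (101.4915,88.7340) → (101.4915,50.7232) → (50.4648,50.7232) → (50.4648,88.7340) (closed)

[7] `<polyline>` line segment, #000000→score S455 F1517: (314.9602,67.4500) → (199.8089,83.1395)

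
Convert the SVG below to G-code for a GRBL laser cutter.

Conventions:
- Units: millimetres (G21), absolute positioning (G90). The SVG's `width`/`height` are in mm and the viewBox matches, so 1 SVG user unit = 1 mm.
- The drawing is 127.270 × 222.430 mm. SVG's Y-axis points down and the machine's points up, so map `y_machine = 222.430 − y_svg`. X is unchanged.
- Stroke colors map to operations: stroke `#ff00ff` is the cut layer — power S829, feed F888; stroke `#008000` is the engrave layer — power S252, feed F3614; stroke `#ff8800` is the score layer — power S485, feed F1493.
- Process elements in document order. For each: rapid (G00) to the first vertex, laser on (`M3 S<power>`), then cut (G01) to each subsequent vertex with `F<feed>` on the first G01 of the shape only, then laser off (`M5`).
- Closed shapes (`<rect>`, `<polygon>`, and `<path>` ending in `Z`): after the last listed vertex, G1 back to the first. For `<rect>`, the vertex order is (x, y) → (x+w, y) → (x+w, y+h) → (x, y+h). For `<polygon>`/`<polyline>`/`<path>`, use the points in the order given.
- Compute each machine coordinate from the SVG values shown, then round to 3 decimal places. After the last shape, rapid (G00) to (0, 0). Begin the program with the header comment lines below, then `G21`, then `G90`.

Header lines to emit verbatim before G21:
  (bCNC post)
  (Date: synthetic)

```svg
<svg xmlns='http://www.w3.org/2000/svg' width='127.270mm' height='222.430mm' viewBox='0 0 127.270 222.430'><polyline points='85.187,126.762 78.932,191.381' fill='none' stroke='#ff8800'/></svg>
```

(bCNC post)
(Date: synthetic)
G21
G90
G00 X85.187 Y95.668
M3 S485
G01 X78.932 Y31.049 F1493
M5
G00 X0.000 Y0.000

Since the viewBox matches the mm dimensions, user units are millimetres directly. The only transform is the Y-flip y_m = 222.430 − y_svg.

Shape 1 is a line segment drawn with `<polyline>`. Its stroke #ff8800 means score at S485, F1493. After flipping Y the toolpath is (85.187,95.668) → (78.932,31.049).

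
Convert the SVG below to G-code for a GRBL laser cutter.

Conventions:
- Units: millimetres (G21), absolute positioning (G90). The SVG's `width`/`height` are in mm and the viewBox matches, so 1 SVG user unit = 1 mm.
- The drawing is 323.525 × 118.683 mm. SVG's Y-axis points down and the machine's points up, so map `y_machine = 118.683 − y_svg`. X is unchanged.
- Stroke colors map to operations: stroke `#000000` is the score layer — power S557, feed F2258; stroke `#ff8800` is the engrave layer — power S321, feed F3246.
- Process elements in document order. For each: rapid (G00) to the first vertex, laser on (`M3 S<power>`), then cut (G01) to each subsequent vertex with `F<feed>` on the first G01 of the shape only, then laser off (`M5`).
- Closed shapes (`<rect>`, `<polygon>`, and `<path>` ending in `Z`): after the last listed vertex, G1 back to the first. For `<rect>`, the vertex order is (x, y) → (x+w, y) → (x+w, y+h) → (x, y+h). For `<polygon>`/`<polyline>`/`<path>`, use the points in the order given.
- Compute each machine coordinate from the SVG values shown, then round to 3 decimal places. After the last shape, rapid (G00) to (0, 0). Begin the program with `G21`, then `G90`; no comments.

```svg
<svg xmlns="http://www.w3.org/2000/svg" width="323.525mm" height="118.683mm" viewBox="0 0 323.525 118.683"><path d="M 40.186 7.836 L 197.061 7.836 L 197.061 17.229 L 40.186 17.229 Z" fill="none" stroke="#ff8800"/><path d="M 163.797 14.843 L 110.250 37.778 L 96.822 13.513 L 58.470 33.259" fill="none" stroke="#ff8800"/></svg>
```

viewBox `0 0 323.525 118.683` with mm width/height → 1 unit = 1 mm. Flip: y_m = 118.683 − y_svg.

**Shape 1** — `<path>` rectangle, stroke `#ff8800` → engrave (S321, F3246). Machine vertices: (40.186,110.847) → (197.061,110.847) → (197.061,101.454) → (40.186,101.454) → (40.186,110.847). Closed: final G1 returns to the first vertex.

**Shape 2** — `<path>` open polyline, stroke `#ff8800` → engrave (S321, F3246). Machine vertices: (163.797,103.840) → (110.250,80.905) → (96.822,105.170) → (58.470,85.424). Open path.

G21
G90
G00 X40.186 Y110.847
M3 S321
G01 X197.061 Y110.847 F3246
G01 X197.061 Y101.454
G01 X40.186 Y101.454
G01 X40.186 Y110.847
M5
G00 X163.797 Y103.840
M3 S321
G01 X110.250 Y80.905 F3246
G01 X96.822 Y105.170
G01 X58.470 Y85.424
M5
G00 X0.000 Y0.000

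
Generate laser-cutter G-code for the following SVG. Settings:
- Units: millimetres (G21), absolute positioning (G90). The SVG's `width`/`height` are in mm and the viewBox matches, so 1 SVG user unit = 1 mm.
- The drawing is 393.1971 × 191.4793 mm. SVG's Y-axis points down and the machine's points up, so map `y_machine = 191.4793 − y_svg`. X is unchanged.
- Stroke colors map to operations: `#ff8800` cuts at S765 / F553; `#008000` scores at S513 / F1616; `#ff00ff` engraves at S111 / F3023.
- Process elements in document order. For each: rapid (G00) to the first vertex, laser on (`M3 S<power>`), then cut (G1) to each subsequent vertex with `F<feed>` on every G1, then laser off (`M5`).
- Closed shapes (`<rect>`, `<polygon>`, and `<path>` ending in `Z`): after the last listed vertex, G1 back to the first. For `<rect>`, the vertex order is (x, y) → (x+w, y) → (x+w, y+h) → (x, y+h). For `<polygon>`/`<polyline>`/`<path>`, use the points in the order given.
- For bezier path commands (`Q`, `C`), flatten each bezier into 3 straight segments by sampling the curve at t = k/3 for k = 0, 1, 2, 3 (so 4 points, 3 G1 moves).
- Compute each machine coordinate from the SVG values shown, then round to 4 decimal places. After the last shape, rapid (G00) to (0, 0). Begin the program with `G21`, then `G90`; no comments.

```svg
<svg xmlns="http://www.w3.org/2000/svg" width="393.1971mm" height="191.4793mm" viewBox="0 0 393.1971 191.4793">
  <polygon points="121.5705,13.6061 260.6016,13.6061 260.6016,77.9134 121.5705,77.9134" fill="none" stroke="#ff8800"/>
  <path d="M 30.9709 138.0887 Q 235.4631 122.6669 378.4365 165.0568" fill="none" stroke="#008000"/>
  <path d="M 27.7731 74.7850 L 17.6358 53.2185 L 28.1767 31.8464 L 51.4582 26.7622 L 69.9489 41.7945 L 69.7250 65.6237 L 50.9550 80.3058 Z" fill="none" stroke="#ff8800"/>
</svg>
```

G21
G90
G00 X121.5705 Y177.8732
M3 S765
G1 X260.6016 Y177.8732 F553
G1 X260.6016 Y113.5659 F553
G1 X121.5705 Y113.5659 F553
G1 X121.5705 Y177.8732 F553
M5
G00 X30.9709 Y53.3906
M3 S513
G1 X160.4636 Y57.2483 F1616
G1 X276.2855 Y48.2589 F1616
G1 X378.4365 Y26.4225 F1616
M5
G00 X27.7731 Y116.6943
M3 S765
G1 X17.6358 Y138.2608 F553
G1 X28.1767 Y159.6329 F553
G1 X51.4582 Y164.7171 F553
G1 X69.9489 Y149.6848 F553
G1 X69.7250 Y125.8556 F553
G1 X50.9550 Y111.1735 F553
G1 X27.7731 Y116.6943 F553
M5
G00 X0.0000 Y0.0000

1 u = 1 mm; y_m = 191.4793 − y.

[1] `<polygon>` rectangle, #ff8800→cut S765 F553: (121.5705,177.8732) → (260.6016,177.8732) → (260.6016,113.5659) → (121.5705,113.5659) → (121.5705,177.8732) (closed)

[2] `<path>` quadratic bezier, #008000→score S513 F1616: (30.9709,53.3906) → (160.4636,57.2483) → (276.2855,48.2589) → (378.4365,26.4225)

[3] `<path>` regular polygon, #ff8800→cut S765 F553: (27.7731,116.6943) → (17.6358,138.2608) → (28.1767,159.6329) → (51.4582,164.7171) → (69.9489,149.6848) → (69.7250,125.8556) → (50.9550,111.1735) → (27.7731,116.6943) (closed)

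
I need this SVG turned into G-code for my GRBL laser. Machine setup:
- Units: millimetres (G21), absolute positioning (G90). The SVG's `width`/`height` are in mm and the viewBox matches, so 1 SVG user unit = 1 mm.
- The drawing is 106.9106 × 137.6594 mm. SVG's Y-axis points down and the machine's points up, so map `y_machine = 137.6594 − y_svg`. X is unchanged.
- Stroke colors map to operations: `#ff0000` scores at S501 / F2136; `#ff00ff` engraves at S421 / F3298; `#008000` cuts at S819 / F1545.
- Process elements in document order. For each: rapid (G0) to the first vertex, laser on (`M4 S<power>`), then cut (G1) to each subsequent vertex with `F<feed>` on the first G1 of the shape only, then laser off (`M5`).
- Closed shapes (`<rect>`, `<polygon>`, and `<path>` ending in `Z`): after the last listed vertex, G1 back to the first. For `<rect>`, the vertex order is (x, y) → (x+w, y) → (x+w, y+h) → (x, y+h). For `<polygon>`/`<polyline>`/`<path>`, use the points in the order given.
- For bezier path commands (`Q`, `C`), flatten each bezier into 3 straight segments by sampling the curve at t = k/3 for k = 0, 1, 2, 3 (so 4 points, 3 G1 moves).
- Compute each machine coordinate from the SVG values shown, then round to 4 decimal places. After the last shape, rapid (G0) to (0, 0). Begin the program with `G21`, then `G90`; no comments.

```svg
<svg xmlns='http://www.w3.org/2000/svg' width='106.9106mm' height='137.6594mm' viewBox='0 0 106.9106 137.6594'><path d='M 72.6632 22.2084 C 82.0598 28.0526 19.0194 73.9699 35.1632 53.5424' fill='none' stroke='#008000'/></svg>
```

G21
G90
G0 X72.6632 Y115.4510
M4 S819
G1 X63.5297 Y100.1905 F1545
G1 X39.7985 Y81.8630
G1 X35.1632 Y84.1170
M5
G0 X0.0000 Y0.0000

viewBox `0 0 106.9106 137.6594` with mm width/height → 1 unit = 1 mm. Flip: y_m = 137.6594 − y_svg.

**Shape 1** — `<path>` cubic bezier, stroke `#008000` → cut (S819, F1545). Control points (SVG): P0=(72.6632,22.2084), P1=(82.0598,28.0526), P2=(19.0194,73.9699), P3=(35.1632,53.5424); sampled at t=k/3. Machine vertices: (72.6632,115.4510) → (63.5297,100.1905) → (39.7985,81.8630) → (35.1632,84.1170). Open path.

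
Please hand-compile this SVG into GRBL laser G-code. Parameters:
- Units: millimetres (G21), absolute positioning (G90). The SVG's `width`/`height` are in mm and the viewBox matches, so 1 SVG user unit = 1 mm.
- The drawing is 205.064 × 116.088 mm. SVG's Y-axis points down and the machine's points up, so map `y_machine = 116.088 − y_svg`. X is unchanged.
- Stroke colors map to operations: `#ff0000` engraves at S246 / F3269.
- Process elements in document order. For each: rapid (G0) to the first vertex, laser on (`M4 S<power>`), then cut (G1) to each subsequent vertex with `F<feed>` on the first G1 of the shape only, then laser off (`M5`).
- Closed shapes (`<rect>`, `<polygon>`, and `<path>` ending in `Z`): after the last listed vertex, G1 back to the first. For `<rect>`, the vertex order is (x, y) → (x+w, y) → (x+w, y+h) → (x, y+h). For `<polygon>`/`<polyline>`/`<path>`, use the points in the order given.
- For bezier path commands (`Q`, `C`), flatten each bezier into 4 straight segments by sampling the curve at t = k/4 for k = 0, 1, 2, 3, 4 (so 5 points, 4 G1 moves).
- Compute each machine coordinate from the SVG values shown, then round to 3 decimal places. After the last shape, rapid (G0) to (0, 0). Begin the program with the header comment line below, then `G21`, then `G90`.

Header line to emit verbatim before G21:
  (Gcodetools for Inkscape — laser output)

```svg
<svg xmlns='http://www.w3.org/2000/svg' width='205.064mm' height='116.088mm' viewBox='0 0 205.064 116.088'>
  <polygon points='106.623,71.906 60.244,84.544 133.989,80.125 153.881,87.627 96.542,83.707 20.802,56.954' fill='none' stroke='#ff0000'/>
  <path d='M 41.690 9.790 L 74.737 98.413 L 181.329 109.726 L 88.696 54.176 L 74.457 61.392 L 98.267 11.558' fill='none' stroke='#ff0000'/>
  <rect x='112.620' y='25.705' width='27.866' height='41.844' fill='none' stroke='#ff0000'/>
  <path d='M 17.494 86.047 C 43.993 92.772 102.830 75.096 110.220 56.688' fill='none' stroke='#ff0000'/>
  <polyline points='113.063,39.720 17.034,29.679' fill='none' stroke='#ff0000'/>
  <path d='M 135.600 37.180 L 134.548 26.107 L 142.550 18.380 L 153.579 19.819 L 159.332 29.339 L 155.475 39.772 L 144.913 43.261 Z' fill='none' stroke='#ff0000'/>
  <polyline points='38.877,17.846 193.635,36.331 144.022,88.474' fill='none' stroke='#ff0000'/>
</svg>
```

(Gcodetools for Inkscape — laser output)
G21
G90
G0 X106.623 Y44.182
M4 S246
G1 X60.244 Y31.544 F3269
G1 X133.989 Y35.963
G1 X153.881 Y28.461
G1 X96.542 Y32.381
G1 X20.802 Y59.134
G1 X106.623 Y44.182
M5
G0 X41.690 Y106.298
M4 S246
G1 X74.737 Y17.675 F3269
G1 X181.329 Y6.362
G1 X88.696 Y61.912
G1 X74.457 Y54.696
G1 X98.267 Y104.530
M5
G0 X112.620 Y90.383
M4 S246
G1 X140.486 Y90.383 F3269
G1 X140.486 Y48.539
G1 X112.620 Y48.539
G1 X112.620 Y90.383
M5
G0 X17.494 Y30.041
M4 S246
G1 X42.122 Y29.203 F3269
G1 X71.023 Y35.296
G1 X96.340 Y46.101
G1 X110.220 Y59.400
M5
G0 X113.063 Y76.368
M4 S246
G1 X17.034 Y86.409 F3269
M5
G0 X135.600 Y78.908
M4 S246
G1 X134.548 Y89.981 F3269
G1 X142.550 Y97.708
G1 X153.579 Y96.269
G1 X159.332 Y86.749
G1 X155.475 Y76.316
G1 X144.913 Y72.827
G1 X135.600 Y78.908
M5
G0 X38.877 Y98.242
M4 S246
G1 X193.635 Y79.757 F3269
G1 X144.022 Y27.614
M5
G0 X0.000 Y0.000

1 u = 1 mm; y_m = 116.088 − y.

[1] `<polygon>` closed polygon, #ff0000→engrave S246 F3269: (106.623,44.182) → (60.244,31.544) → (133.989,35.963) → (153.881,28.461) → (96.542,32.381) → (20.802,59.134) → (106.623,44.182) (closed)

[2] `<path>` open polyline, #ff0000→engrave S246 F3269: (41.690,106.298) → (74.737,17.675) → (181.329,6.362) → (88.696,61.912) → (74.457,54.696) → (98.267,104.530)

[3] `<rect>` rectangle, #ff0000→engrave S246 F3269: (112.620,90.383) → (140.486,90.383) → (140.486,48.539) → (112.620,48.539) → (112.620,90.383) (closed)

[4] `<path>` cubic bezier, #ff0000→engrave S246 F3269: (17.494,30.041) → (42.122,29.203) → (71.023,35.296) → (96.340,46.101) → (110.220,59.400)

[5] `<polyline>` line segment, #ff0000→engrave S246 F3269: (113.063,76.368) → (17.034,86.409)

[6] `<path>` regular polygon, #ff0000→engrave S246 F3269: (135.600,78.908) → (134.548,89.981) → (142.550,97.708) → (153.579,96.269) → (159.332,86.749) → (155.475,76.316) → (144.913,72.827) → (135.600,78.908) (closed)

[7] `<polyline>` open polyline, #ff0000→engrave S246 F3269: (38.877,98.242) → (193.635,79.757) → (144.022,27.614)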